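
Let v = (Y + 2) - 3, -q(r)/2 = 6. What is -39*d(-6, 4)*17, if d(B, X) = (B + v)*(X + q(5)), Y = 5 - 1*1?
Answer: -15912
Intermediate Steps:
Y = 4 (Y = 5 - 1 = 4)
q(r) = -12 (q(r) = -2*6 = -12)
v = 3 (v = (4 + 2) - 3 = 6 - 3 = 3)
d(B, X) = (-12 + X)*(3 + B) (d(B, X) = (B + 3)*(X - 12) = (3 + B)*(-12 + X) = (-12 + X)*(3 + B))
-39*d(-6, 4)*17 = -39*(-36 - 12*(-6) + 3*4 - 6*4)*17 = -39*(-36 + 72 + 12 - 24)*17 = -39*24*17 = -936*17 = -15912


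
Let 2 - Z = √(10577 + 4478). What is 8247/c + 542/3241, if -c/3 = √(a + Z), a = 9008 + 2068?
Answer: 542/3241 - 2749/√(11078 - √15055) ≈ -26.097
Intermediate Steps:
Z = 2 - √15055 (Z = 2 - √(10577 + 4478) = 2 - √15055 ≈ -120.70)
a = 11076
c = -3*√(11078 - √15055) (c = -3*√(11076 + (2 - √15055)) = -3*√(11078 - √15055) ≈ -314.00)
8247/c + 542/3241 = 8247/((-3*√(11078 - √15055))) + 542/3241 = 8247*(-1/(3*√(11078 - √15055))) + 542*(1/3241) = -2749/√(11078 - √15055) + 542/3241 = 542/3241 - 2749/√(11078 - √15055)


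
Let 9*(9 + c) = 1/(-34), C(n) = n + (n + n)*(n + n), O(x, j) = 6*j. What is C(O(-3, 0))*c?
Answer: 0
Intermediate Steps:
C(n) = n + 4*n² (C(n) = n + (2*n)*(2*n) = n + 4*n²)
c = -2755/306 (c = -9 + (⅑)/(-34) = -9 + (⅑)*(-1/34) = -9 - 1/306 = -2755/306 ≈ -9.0033)
C(O(-3, 0))*c = ((6*0)*(1 + 4*(6*0)))*(-2755/306) = (0*(1 + 4*0))*(-2755/306) = (0*(1 + 0))*(-2755/306) = (0*1)*(-2755/306) = 0*(-2755/306) = 0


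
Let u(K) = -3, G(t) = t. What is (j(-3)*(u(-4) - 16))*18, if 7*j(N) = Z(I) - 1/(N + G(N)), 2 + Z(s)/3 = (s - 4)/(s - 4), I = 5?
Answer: 969/7 ≈ 138.43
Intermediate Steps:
Z(s) = -3 (Z(s) = -6 + 3*((s - 4)/(s - 4)) = -6 + 3*((-4 + s)/(-4 + s)) = -6 + 3*1 = -6 + 3 = -3)
j(N) = -3/7 - 1/(14*N) (j(N) = (-3 - 1/(N + N))/7 = (-3 - 1/(2*N))/7 = -3/7 - 1/(14*N))
(j(-3)*(u(-4) - 16))*18 = (((1/14)*(-1 - 6*(-3))/(-3))*(-3 - 16))*18 = (((1/14)*(-⅓)*(-1 + 18))*(-19))*18 = (((1/14)*(-⅓)*17)*(-19))*18 = -17/42*(-19)*18 = (323/42)*18 = 969/7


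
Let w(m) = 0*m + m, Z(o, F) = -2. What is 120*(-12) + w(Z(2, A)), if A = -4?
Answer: -1442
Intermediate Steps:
w(m) = m (w(m) = 0 + m = m)
120*(-12) + w(Z(2, A)) = 120*(-12) - 2 = -1440 - 2 = -1442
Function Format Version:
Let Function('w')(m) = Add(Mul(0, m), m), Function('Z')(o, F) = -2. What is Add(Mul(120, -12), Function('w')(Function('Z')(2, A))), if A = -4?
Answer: -1442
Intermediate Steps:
Function('w')(m) = m (Function('w')(m) = Add(0, m) = m)
Add(Mul(120, -12), Function('w')(Function('Z')(2, A))) = Add(Mul(120, -12), -2) = Add(-1440, -2) = -1442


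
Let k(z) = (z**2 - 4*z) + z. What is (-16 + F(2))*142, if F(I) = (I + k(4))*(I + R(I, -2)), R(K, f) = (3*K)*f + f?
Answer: -12496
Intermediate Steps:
k(z) = z**2 - 3*z
R(K, f) = f + 3*K*f (R(K, f) = 3*K*f + f = f + 3*K*f)
F(I) = (-2 - 5*I)*(4 + I) (F(I) = (I + 4*(-3 + 4))*(I - 2*(1 + 3*I)) = (I + 4*1)*(I + (-2 - 6*I)) = (I + 4)*(-2 - 5*I) = (4 + I)*(-2 - 5*I) = (-2 - 5*I)*(4 + I))
(-16 + F(2))*142 = (-16 + (-8 - 22*2 - 5*2**2))*142 = (-16 + (-8 - 44 - 5*4))*142 = (-16 + (-8 - 44 - 20))*142 = (-16 - 72)*142 = -88*142 = -12496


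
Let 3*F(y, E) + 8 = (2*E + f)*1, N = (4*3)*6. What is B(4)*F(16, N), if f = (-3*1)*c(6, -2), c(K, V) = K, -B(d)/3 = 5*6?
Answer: -3540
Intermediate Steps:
B(d) = -90 (B(d) = -15*6 = -3*30 = -90)
N = 72 (N = 12*6 = 72)
f = -18 (f = -3*1*6 = -3*6 = -18)
F(y, E) = -26/3 + 2*E/3 (F(y, E) = -8/3 + ((2*E - 18)*1)/3 = -8/3 + ((-18 + 2*E)*1)/3 = -8/3 + (-18 + 2*E)/3 = -8/3 + (-6 + 2*E/3) = -26/3 + 2*E/3)
B(4)*F(16, N) = -90*(-26/3 + (2/3)*72) = -90*(-26/3 + 48) = -90*118/3 = -3540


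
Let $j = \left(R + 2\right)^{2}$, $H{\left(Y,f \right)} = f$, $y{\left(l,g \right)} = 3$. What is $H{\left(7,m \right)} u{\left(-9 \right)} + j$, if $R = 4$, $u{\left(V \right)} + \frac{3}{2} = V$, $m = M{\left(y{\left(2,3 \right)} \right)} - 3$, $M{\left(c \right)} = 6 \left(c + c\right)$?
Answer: $- \frac{621}{2} \approx -310.5$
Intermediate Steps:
$M{\left(c \right)} = 12 c$ ($M{\left(c \right)} = 6 \cdot 2 c = 12 c$)
$m = 33$ ($m = 12 \cdot 3 - 3 = 36 - 3 = 33$)
$u{\left(V \right)} = - \frac{3}{2} + V$
$j = 36$ ($j = \left(4 + 2\right)^{2} = 6^{2} = 36$)
$H{\left(7,m \right)} u{\left(-9 \right)} + j = 33 \left(- \frac{3}{2} - 9\right) + 36 = 33 \left(- \frac{21}{2}\right) + 36 = - \frac{693}{2} + 36 = - \frac{621}{2}$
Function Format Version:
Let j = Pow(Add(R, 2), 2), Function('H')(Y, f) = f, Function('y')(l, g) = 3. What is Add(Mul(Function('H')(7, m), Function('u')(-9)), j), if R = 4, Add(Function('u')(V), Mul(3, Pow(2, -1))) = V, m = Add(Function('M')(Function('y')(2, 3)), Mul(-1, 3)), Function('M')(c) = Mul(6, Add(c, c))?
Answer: Rational(-621, 2) ≈ -310.50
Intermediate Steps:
Function('M')(c) = Mul(12, c) (Function('M')(c) = Mul(6, Mul(2, c)) = Mul(12, c))
m = 33 (m = Add(Mul(12, 3), Mul(-1, 3)) = Add(36, -3) = 33)
Function('u')(V) = Add(Rational(-3, 2), V)
j = 36 (j = Pow(Add(4, 2), 2) = Pow(6, 2) = 36)
Add(Mul(Function('H')(7, m), Function('u')(-9)), j) = Add(Mul(33, Add(Rational(-3, 2), -9)), 36) = Add(Mul(33, Rational(-21, 2)), 36) = Add(Rational(-693, 2), 36) = Rational(-621, 2)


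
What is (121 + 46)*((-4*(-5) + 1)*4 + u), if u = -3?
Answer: 13527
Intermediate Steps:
(121 + 46)*((-4*(-5) + 1)*4 + u) = (121 + 46)*((-4*(-5) + 1)*4 - 3) = 167*((20 + 1)*4 - 3) = 167*(21*4 - 3) = 167*(84 - 3) = 167*81 = 13527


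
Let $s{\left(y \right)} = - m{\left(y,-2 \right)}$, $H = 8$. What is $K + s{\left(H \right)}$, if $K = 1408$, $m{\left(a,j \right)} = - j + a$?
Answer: $1398$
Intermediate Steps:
$m{\left(a,j \right)} = a - j$
$s{\left(y \right)} = -2 - y$ ($s{\left(y \right)} = - (y - -2) = - (y + 2) = - (2 + y) = -2 - y$)
$K + s{\left(H \right)} = 1408 - 10 = 1398$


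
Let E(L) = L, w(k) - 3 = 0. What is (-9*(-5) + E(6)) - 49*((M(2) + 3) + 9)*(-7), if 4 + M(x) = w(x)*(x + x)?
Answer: 6911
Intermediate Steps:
w(k) = 3 (w(k) = 3 + 0 = 3)
M(x) = -4 + 6*x (M(x) = -4 + 3*(x + x) = -4 + 3*(2*x) = -4 + 6*x)
(-9*(-5) + E(6)) - 49*((M(2) + 3) + 9)*(-7) = (-9*(-5) + 6) - 49*(((-4 + 6*2) + 3) + 9)*(-7) = (45 + 6) - 49*(((-4 + 12) + 3) + 9)*(-7) = 51 - 49*((8 + 3) + 9)*(-7) = 51 - 49*(11 + 9)*(-7) = 51 - 980*(-7) = 51 - 49*(-140) = 51 + 6860 = 6911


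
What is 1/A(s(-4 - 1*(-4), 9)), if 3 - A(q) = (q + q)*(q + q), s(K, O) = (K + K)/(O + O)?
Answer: 1/3 ≈ 0.33333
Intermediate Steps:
s(K, O) = K/O (s(K, O) = (2*K)/((2*O)) = (2*K)*(1/(2*O)) = K/O)
A(q) = 3 - 4*q**2 (A(q) = 3 - (q + q)*(q + q) = 3 - 2*q*2*q = 3 - 4*q**2)
1/A(s(-4 - 1*(-4), 9)) = 1/(3 - 4*(-4 - 1*(-4))**2/81) = 1/(3 - 4*(-4 + 4)**2/81) = 1/(3 - 4*(0*(1/9))**2) = 1/(3 - 4*0**2) = 1/(3 - 4*0) = 1/(3 + 0) = 1/3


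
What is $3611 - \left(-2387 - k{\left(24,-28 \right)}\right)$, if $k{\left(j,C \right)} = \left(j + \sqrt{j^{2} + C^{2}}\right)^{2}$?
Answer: $7934 + 192 \sqrt{85} \approx 9704.2$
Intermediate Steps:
$k{\left(j,C \right)} = \left(j + \sqrt{C^{2} + j^{2}}\right)^{2}$
$3611 - \left(-2387 - k{\left(24,-28 \right)}\right) = 3611 - \left(-2387 - \left(24 + \sqrt{\left(-28\right)^{2} + 24^{2}}\right)^{2}\right) = 3611 - \left(-2387 - \left(24 + \sqrt{784 + 576}\right)^{2}\right) = 3611 - \left(-2387 - \left(24 + \sqrt{1360}\right)^{2}\right) = 3611 - \left(-2387 - \left(24 + 4 \sqrt{85}\right)^{2}\right) = 3611 + \left(2387 + \left(24 + 4 \sqrt{85}\right)^{2}\right) = 5998 + \left(24 + 4 \sqrt{85}\right)^{2}$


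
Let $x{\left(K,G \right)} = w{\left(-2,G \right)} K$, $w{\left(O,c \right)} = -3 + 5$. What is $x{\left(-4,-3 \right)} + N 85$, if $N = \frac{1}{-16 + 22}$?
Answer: $\frac{37}{6} \approx 6.1667$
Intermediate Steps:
$w{\left(O,c \right)} = 2$
$N = \frac{1}{6} \approx 0.16667$
$x{\left(K,G \right)} = 2 K$
$x{\left(-4,-3 \right)} + N 85 = 2 \left(-4\right) + \frac{1}{6} \cdot 85 = -8 + \frac{85}{6} = \frac{37}{6}$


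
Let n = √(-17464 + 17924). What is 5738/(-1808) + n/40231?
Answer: -2869/904 + 2*√115/40231 ≈ -3.1731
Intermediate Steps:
n = 2*√115 (n = √460 = 2*√115 ≈ 21.448)
5738/(-1808) + n/40231 = 5738/(-1808) + (2*√115)/40231 = 5738*(-1/1808) + (2*√115)*(1/40231) = -2869/904 + 2*√115/40231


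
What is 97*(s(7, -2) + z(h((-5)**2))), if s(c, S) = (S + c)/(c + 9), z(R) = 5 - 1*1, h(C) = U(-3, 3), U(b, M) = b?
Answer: 6693/16 ≈ 418.31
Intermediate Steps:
h(C) = -3
z(R) = 4 (z(R) = 5 - 1 = 4)
s(c, S) = (S + c)/(9 + c)
97*(s(7, -2) + z(h((-5)**2))) = 97*((-2 + 7)/(9 + 7) + 4) = 97*(5/16 + 4) = 97*(69/16) = 6693/16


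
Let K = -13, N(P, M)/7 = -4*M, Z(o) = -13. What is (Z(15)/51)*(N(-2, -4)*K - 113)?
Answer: 6799/17 ≈ 399.94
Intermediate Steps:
N(P, M) = -28*M (N(P, M) = 7*(-4*M) = -28*M)
(Z(15)/51)*(N(-2, -4)*K - 113) = (-13/51)*(-28*(-4)*(-13) - 113) = (-13*1/51)*(112*(-13) - 113) = -13*(-1456 - 113)/51 = -13/51*(-1569) = 6799/17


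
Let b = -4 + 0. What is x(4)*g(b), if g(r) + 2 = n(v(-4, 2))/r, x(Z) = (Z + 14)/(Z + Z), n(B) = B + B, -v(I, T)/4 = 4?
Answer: 27/2 ≈ 13.500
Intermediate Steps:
v(I, T) = -16 (v(I, T) = -4*4 = -16)
n(B) = 2*B
x(Z) = (14 + Z)/(2*Z) (x(Z) = (14 + Z)/((2*Z)) = (14 + Z)*(1/(2*Z)) = (14 + Z)/(2*Z))
b = -4
g(r) = -2 - 32/r (g(r) = -2 + (2*(-16))/r = -2 - 32/r)
x(4)*g(b) = ((½)*(14 + 4)/4)*(-2 - 32/(-4)) = ((½)*(¼)*18)*(-2 - 32*(-¼)) = 9*(-2 + 8)/4 = (9/4)*6 = 27/2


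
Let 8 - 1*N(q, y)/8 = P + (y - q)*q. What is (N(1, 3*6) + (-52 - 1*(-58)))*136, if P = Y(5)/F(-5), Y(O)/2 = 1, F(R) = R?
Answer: -42704/5 ≈ -8540.8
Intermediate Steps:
Y(O) = 2 (Y(O) = 2*1 = 2)
P = -⅖ (P = 2/(-5) = 2*(-⅕) = -⅖ ≈ -0.40000)
N(q, y) = 336/5 - 8*q*(y - q) (N(q, y) = 64 - 8*(-⅖ + (y - q)*q) = 64 - 8*(-⅖ + q*(y - q)) = 64 + (16/5 - 8*q*(y - q)) = 336/5 - 8*q*(y - q))
(N(1, 3*6) + (-52 - 1*(-58)))*136 = ((336/5 + 8*1² - 8*1*3*6) + (-52 - 1*(-58)))*136 = ((336/5 + 8*1 - 8*1*18) + (-52 + 58))*136 = ((336/5 + 8 - 144) + 6)*136 = (-344/5 + 6)*136 = -314/5*136 = -42704/5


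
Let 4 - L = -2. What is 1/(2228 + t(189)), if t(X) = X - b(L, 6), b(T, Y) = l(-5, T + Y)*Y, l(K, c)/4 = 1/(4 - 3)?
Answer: 1/2393 ≈ 0.00041789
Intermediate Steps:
L = 6 (L = 4 - 1*(-2) = 4 + 2 = 6)
l(K, c) = 4 (l(K, c) = 4/(4 - 3) = 4/1 = 4*1 = 4)
b(T, Y) = 4*Y
t(X) = -24 + X (t(X) = X - 4*6 = X - 1*24 = X - 24 = -24 + X)
1/(2228 + t(189)) = 1/(2228 + (-24 + 189)) = 1/(2228 + 165) = 1/2393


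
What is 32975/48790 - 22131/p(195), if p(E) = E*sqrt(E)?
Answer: 6595/9758 - 2459*sqrt(195)/4225 ≈ -7.4515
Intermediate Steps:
p(E) = E**(3/2)
32975/48790 - 22131/p(195) = 32975/48790 - 22131*sqrt(195)/38025 = 32975*(1/48790) - 22131*sqrt(195)/38025 = 6595/9758 - 2459*sqrt(195)/4225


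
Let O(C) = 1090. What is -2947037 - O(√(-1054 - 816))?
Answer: -2948127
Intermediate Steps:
-2947037 - O(√(-1054 - 816)) = -2947037 - 1*1090 = -2947037 - 1090 = -2948127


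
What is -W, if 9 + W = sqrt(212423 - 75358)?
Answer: 9 - sqrt(137065) ≈ -361.22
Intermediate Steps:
W = -9 + sqrt(137065) (W = -9 + sqrt(212423 - 75358) = -9 + sqrt(137065) ≈ 361.22)
-W = -(-9 + sqrt(137065)) = 9 - sqrt(137065)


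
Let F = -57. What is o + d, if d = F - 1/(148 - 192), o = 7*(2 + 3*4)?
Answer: 1805/44 ≈ 41.023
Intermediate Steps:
o = 98 (o = 7*(2 + 12) = 7*14 = 98)
d = -2507/44 (d = -57 - 1/(148 - 192) = -57 - 1/(-44) = -57 - 1*(-1/44) = -57 + 1/44 = -2507/44 ≈ -56.977)
o + d = 98 - 2507/44 = 1805/44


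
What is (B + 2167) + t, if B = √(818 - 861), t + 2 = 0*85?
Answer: 2165 + I*√43 ≈ 2165.0 + 6.5574*I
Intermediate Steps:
t = -2 (t = -2 + 0*85 = -2 + 0 = -2)
B = I*√43 (B = √(-43) = I*√43 ≈ 6.5574*I)
(B + 2167) + t = (I*√43 + 2167) - 2 = (2167 + I*√43) - 2 = 2165 + I*√43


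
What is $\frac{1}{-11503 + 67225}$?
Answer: $\frac{1}{55722} \approx 1.7946 \cdot 10^{-5}$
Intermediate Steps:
$\frac{1}{-11503 + 67225} = \frac{1}{55722}$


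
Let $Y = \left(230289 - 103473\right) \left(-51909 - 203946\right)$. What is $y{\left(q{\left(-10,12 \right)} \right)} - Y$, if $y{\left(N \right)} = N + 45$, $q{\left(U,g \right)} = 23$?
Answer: $32446507748$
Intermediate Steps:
$y{\left(N \right)} = 45 + N$
$Y = -32446507680$ ($Y = 126816 \left(-255855\right) = -32446507680$)
$y{\left(q{\left(-10,12 \right)} \right)} - Y = \left(45 + 23\right) - -32446507680 = 68 + 32446507680 = 32446507748$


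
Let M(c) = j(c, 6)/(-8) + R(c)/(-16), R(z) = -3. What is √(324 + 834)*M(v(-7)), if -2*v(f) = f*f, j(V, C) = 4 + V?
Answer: 11*√1158/4 ≈ 93.581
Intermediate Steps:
v(f) = -f²/2 (v(f) = -f*f/2 = -f²/2)
M(c) = -5/16 - c/8 (M(c) = (4 + c)/(-8) - 3/(-16) = (4 + c)*(-⅛) - 3*(-1/16) = (-½ - c/8) + 3/16 = -5/16 - c/8)
√(324 + 834)*M(v(-7)) = √(324 + 834)*(-5/16 - (-1)*(-7)²/16) = √1158*(-5/16 - (-1)*49/16) = √1158*(-5/16 - ⅛*(-49/2)) = √1158*(-5/16 + 49/16) = √1158*(11/4) = 11*√1158/4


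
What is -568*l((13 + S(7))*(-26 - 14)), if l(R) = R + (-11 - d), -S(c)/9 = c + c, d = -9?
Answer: -2566224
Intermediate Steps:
S(c) = -18*c (S(c) = -9*(c + c) = -18*c)
l(R) = -2 + R (l(R) = R + (-11 - 1*(-9)) = R + (-11 + 9) = R - 2 = -2 + R)
-568*l((13 + S(7))*(-26 - 14)) = -568*(-2 + (13 - 18*7)*(-26 - 14)) = -568*(-2 + (13 - 126)*(-40)) = -568*(-2 - 113*(-40)) = -568*(-2 + 4520) = -568*4518 = -2566224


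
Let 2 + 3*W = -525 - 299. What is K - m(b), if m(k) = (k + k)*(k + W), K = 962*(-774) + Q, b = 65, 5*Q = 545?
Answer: -2151407/3 ≈ -7.1714e+5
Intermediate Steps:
Q = 109 (Q = (⅕)*545 = 109)
W = -826/3 (W = -⅔ + (-525 - 299)/3 = -⅔ + (⅓)*(-824) = -⅔ - 824/3 = -826/3 ≈ -275.33)
K = -744479 (K = 962*(-774) + 109 = -744588 + 109 = -744479)
m(k) = 2*k*(-826/3 + k) (m(k) = (k + k)*(k - 826/3) = (2*k)*(-826/3 + k) = 2*k*(-826/3 + k))
K - m(b) = -744479 - 2*65*(-826 + 3*65)/3 = -744479 - 2*65*(-826 + 195)/3 = -744479 - 2*65*(-631)/3 = -744479 - 1*(-82030/3) = -744479 + 82030/3 = -2151407/3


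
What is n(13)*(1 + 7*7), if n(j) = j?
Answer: 650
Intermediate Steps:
n(13)*(1 + 7*7) = 13*(1 + 7*7) = 13*(1 + 49) = 13*50 = 650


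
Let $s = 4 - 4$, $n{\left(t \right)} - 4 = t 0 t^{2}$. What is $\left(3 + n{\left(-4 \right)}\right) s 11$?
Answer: $0$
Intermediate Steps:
$n{\left(t \right)} = 4$ ($n{\left(t \right)} = 4 + t 0 t^{2} = 4 + 0 t^{2} = 4 + 0 = 4$)
$s = 0$
$\left(3 + n{\left(-4 \right)}\right) s 11 = \left(3 + 4\right) 0 \cdot 11 = 7 \cdot 0 \cdot 11 = 0 \cdot 11 = 0$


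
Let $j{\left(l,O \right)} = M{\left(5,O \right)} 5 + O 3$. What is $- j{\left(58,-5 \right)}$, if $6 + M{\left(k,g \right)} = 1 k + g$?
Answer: $45$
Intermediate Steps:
$M{\left(k,g \right)} = -6 + g + k$ ($M{\left(k,g \right)} = -6 + \left(1 k + g\right) = -6 + \left(k + g\right) = -6 + \left(g + k\right) = -6 + g + k$)
$j{\left(l,O \right)} = -5 + 8 O$ ($j{\left(l,O \right)} = \left(-6 + O + 5\right) 5 + O 3 = \left(-1 + O\right) 5 + 3 O = \left(-5 + 5 O\right) + 3 O = -5 + 8 O$)
$- j{\left(58,-5 \right)} = - (-5 + 8 \left(-5\right)) = - (-5 - 40) = \left(-1\right) \left(-45\right) = 45$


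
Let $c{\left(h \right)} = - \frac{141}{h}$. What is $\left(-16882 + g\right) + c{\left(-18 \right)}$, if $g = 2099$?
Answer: $- \frac{88651}{6} \approx -14775.0$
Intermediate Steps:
$\left(-16882 + g\right) + c{\left(-18 \right)} = \left(-16882 + 2099\right) - \frac{141}{-18} = -14783 - - \frac{47}{6} = -14783 + \frac{47}{6} = - \frac{88651}{6}$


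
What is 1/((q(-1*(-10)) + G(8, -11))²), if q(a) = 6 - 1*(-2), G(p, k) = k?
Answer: ⅑ ≈ 0.11111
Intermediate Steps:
q(a) = 8 (q(a) = 6 + 2 = 8)
1/((q(-1*(-10)) + G(8, -11))²) = 1/((8 - 11)²) = 1/((-3)²) = 1/9 = ⅑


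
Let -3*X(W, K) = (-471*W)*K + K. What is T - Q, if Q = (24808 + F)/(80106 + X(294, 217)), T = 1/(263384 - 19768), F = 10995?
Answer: -26136261985/7378875035744 ≈ -0.0035420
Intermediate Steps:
X(W, K) = -K/3 + 157*K*W (X(W, K) = -((-471*W)*K + K)/3 = -(-471*K*W + K)/3 = -(K - 471*K*W)/3 = -K/3 + 157*K*W)
T = 1/243616 ≈ 4.1048e-6
Q = 107409/30288959 (Q = (24808 + 10995)/(80106 + (1/3)*217*(-1 + 471*294)) = 35803/(80106 + (1/3)*217*(-1 + 138474)) = 35803/(80106 + (1/3)*217*138473) = 35803/(80106 + 30048641/3) = 35803/(30288959/3) = 35803*(3/30288959) = 107409/30288959 ≈ 0.0035461)
T - Q = 1/243616 - 1*107409/30288959 = 1/243616 - 107409/30288959 = -26136261985/7378875035744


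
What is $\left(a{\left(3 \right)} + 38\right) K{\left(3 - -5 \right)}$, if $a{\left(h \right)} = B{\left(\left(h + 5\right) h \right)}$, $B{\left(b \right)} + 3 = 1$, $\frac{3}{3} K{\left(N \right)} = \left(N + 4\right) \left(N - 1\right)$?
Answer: $3024$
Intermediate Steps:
$K{\left(N \right)} = \left(-1 + N\right) \left(4 + N\right)$ ($K{\left(N \right)} = \left(N + 4\right) \left(N - 1\right) = \left(4 + N\right) \left(-1 + N\right) = \left(-1 + N\right) \left(4 + N\right)$)
$B{\left(b \right)} = -2$ ($B{\left(b \right)} = -3 + 1 = -2$)
$a{\left(h \right)} = -2$
$\left(a{\left(3 \right)} + 38\right) K{\left(3 - -5 \right)} = \left(-2 + 38\right) \left(-4 + \left(3 - -5\right)^{2} + 3 \left(3 - -5\right)\right) = 36 \left(-4 + \left(3 + 5\right)^{2} + 3 \left(3 + 5\right)\right) = 36 \left(-4 + 8^{2} + 3 \cdot 8\right) = 36 \left(-4 + 64 + 24\right) = 36 \cdot 84 = 3024$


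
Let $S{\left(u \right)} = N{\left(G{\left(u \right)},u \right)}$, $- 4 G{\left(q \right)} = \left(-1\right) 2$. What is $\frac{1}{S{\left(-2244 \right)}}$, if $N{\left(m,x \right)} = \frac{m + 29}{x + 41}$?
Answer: $- \frac{4406}{59} \approx -74.678$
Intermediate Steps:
$G{\left(q \right)} = \frac{1}{2}$ ($G{\left(q \right)} = - \frac{\left(-1\right) 2}{4} = \left(- \frac{1}{4}\right) \left(-2\right) = \frac{1}{2}$)
$N{\left(m,x \right)} = \frac{29 + m}{41 + x}$
$S{\left(u \right)} = \frac{59}{2 \left(41 + u\right)}$ ($S{\left(u \right)} = \frac{29 + \frac{1}{2}}{41 + u} = \frac{1}{41 + u} \frac{59}{2} = \frac{59}{2 \left(41 + u\right)}$)
$\frac{1}{S{\left(-2244 \right)}} = \frac{1}{\frac{59}{2} \frac{1}{41 - 2244}} = \frac{1}{\frac{59}{2} \frac{1}{-2203}} = \frac{1}{\frac{59}{2} \left(- \frac{1}{2203}\right)} = \frac{1}{- \frac{59}{4406}} = - \frac{4406}{59}$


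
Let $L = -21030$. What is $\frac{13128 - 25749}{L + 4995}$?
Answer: $\frac{4207}{5345} \approx 0.78709$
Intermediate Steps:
$\frac{13128 - 25749}{L + 4995} = \frac{13128 - 25749}{-21030 + 4995} = - \frac{12621}{-16035} = \left(-12621\right) \left(- \frac{1}{16035}\right) = \frac{4207}{5345}$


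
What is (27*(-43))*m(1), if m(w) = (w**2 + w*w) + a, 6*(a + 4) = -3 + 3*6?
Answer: -1161/2 ≈ -580.50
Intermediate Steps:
a = -3/2 (a = -4 + (-3 + 3*6)/6 = -4 + (-3 + 18)/6 = -4 + (1/6)*15 = -4 + 5/2 = -3/2 ≈ -1.5000)
m(w) = -3/2 + 2*w**2 (m(w) = (w**2 + w*w) - 3/2 = (w**2 + w**2) - 3/2 = 2*w**2 - 3/2 = -3/2 + 2*w**2)
(27*(-43))*m(1) = (27*(-43))*(-3/2 + 2*1**2) = -1161*(-3/2 + 2*1) = -1161*(-3/2 + 2) = -1161*1/2 = -1161/2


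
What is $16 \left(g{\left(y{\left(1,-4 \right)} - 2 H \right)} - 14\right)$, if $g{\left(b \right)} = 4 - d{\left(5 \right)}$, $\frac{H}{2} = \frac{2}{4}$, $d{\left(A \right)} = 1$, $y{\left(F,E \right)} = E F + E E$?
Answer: $-176$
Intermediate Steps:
$y{\left(F,E \right)} = E^{2} + E F$ ($y{\left(F,E \right)} = E F + E^{2} = E^{2} + E F$)
$H = 1$ ($H = 2 \cdot \frac{2}{4} = 2 \cdot 2 \cdot \frac{1}{4} = 2 \cdot \frac{1}{2} = 1$)
$g{\left(b \right)} = 3$ ($g{\left(b \right)} = 4 - 1 = 3$)
$16 \left(g{\left(y{\left(1,-4 \right)} - 2 H \right)} - 14\right) = 16 \left(3 - 14\right) = 16 \left(-11\right) = -176$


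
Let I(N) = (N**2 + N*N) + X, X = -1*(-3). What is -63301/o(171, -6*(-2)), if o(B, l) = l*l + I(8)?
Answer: -63301/275 ≈ -230.19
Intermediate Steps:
X = 3
I(N) = 3 + 2*N**2 (I(N) = (N**2 + N*N) + 3 = (N**2 + N**2) + 3 = 2*N**2 + 3 = 3 + 2*N**2)
o(B, l) = 131 + l**2 (o(B, l) = l*l + (3 + 2*8**2) = l**2 + (3 + 2*64) = l**2 + (3 + 128) = l**2 + 131 = 131 + l**2)
-63301/o(171, -6*(-2)) = -63301/(131 + (-6*(-2))**2) = -63301/(131 + 12**2) = -63301/(131 + 144) = -63301/275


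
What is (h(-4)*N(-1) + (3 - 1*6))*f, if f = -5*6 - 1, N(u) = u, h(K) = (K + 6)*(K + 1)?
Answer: -93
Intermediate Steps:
h(K) = (1 + K)*(6 + K) (h(K) = (6 + K)*(1 + K) = (1 + K)*(6 + K))
f = -31 (f = -30 - 1 = -31)
(h(-4)*N(-1) + (3 - 1*6))*f = ((6 + (-4)² + 7*(-4))*(-1) + (3 - 1*6))*(-31) = ((6 + 16 - 28)*(-1) + (3 - 6))*(-31) = (-6*(-1) - 3)*(-31) = (6 - 3)*(-31) = 3*(-31) = -93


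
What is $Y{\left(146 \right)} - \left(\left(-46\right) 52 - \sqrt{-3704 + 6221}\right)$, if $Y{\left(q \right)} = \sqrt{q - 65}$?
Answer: $2401 + \sqrt{2517} \approx 2451.2$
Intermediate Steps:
$Y{\left(q \right)} = \sqrt{-65 + q}$
$Y{\left(146 \right)} - \left(\left(-46\right) 52 - \sqrt{-3704 + 6221}\right) = \sqrt{-65 + 146} - \left(\left(-46\right) 52 - \sqrt{-3704 + 6221}\right) = \sqrt{81} - \left(-2392 - \sqrt{2517}\right) = 9 + \left(2392 + \sqrt{2517}\right) = 2401 + \sqrt{2517}$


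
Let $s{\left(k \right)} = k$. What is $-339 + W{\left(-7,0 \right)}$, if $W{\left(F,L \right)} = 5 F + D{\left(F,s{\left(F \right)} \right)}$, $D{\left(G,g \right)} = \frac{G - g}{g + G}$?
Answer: $-374$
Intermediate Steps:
$D{\left(G,g \right)} = \frac{G - g}{G + g}$
$W{\left(F,L \right)} = 5 F$ ($W{\left(F,L \right)} = 5 F + \frac{F - F}{F + F} = 5 F + \frac{1}{2 F} 0 = 5 F + 0 = 5 F$)
$-339 + W{\left(-7,0 \right)} = -339 + 5 \left(-7\right) = -339 - 35 = -374$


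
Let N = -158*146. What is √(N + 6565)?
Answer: I*√16503 ≈ 128.46*I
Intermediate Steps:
N = -23068
√(N + 6565) = √(-23068 + 6565) = √(-16503) = I*√16503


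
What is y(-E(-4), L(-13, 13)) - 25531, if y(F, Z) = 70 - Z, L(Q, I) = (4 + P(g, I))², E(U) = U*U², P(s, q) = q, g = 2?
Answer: -25750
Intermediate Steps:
E(U) = U³
L(Q, I) = (4 + I)²
y(-E(-4), L(-13, 13)) - 25531 = (70 - (4 + 13)²) - 25531 = (70 - 1*17²) - 25531 = (70 - 1*289) - 25531 = (70 - 289) - 25531 = -219 - 25531 = -25750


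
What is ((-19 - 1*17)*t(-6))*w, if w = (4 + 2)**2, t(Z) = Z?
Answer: 7776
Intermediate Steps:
w = 36 (w = 6**2 = 36)
((-19 - 1*17)*t(-6))*w = ((-19 - 1*17)*(-6))*36 = ((-19 - 17)*(-6))*36 = -36*(-6)*36 = 216*36 = 7776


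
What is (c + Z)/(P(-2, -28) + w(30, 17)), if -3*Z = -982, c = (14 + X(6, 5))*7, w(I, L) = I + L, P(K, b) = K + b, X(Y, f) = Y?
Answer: 1402/51 ≈ 27.490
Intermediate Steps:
c = 140 (c = (14 + 6)*7 = 20*7 = 140)
Z = 982/3 (Z = -⅓*(-982) = 982/3 ≈ 327.33)
(c + Z)/(P(-2, -28) + w(30, 17)) = (140 + 982/3)/((-2 - 28) + (30 + 17)) = (1402/3)/(-30 + 47) = (1402/3)/17 = (1/17)*(1402/3) = 1402/51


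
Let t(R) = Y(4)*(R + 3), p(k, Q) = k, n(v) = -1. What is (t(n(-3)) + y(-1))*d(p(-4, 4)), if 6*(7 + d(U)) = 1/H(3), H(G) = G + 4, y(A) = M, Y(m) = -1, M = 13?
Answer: -3223/42 ≈ -76.738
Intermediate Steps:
y(A) = 13
H(G) = 4 + G
d(U) = -293/42 (d(U) = -7 + 1/(6*(4 + 3)) = -7 + (⅙)/7 = -7 + (⅙)*(⅐) = -7 + 1/42 = -293/42)
t(R) = -3 - R (t(R) = -(R + 3) = -(3 + R) = -3 - R)
(t(n(-3)) + y(-1))*d(p(-4, 4)) = ((-3 - 1*(-1)) + 13)*(-293/42) = ((-3 + 1) + 13)*(-293/42) = (-2 + 13)*(-293/42) = 11*(-293/42) = -3223/42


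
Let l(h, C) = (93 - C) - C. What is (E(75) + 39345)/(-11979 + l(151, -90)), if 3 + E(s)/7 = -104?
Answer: -19298/5853 ≈ -3.2971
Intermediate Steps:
E(s) = -749 (E(s) = -21 + 7*(-104) = -21 - 728 = -749)
l(h, C) = 93 - 2*C
(E(75) + 39345)/(-11979 + l(151, -90)) = (-749 + 39345)/(-11979 + (93 - 2*(-90))) = 38596/(-11979 + (93 + 180)) = 38596/(-11979 + 273) = 38596/(-11706) = 38596*(-1/11706) = -19298/5853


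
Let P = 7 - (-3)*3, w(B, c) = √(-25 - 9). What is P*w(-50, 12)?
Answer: 16*I*√34 ≈ 93.295*I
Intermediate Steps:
w(B, c) = I*√34 (w(B, c) = √(-34) = I*√34)
P = 16 (P = 7 - 3*(-3) = 7 + 9 = 16)
P*w(-50, 12) = 16*(I*√34) = 16*I*√34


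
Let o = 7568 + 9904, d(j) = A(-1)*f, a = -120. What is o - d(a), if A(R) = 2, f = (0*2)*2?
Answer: 17472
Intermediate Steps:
f = 0 (f = 0*2 = 0)
d(j) = 0 (d(j) = 2*0 = 0)
o = 17472
o - d(a) = 17472 - 1*0 = 17472 + 0 = 17472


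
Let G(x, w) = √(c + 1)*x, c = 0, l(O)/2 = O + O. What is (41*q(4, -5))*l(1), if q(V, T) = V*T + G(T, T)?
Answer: -4100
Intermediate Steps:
l(O) = 4*O (l(O) = 2*(O + O) = 2*(2*O) = 4*O)
G(x, w) = x (G(x, w) = √(0 + 1)*x = √1*x = 1*x = x)
q(V, T) = T + T*V (q(V, T) = V*T + T = T*V + T = T + T*V)
(41*q(4, -5))*l(1) = (41*(-5*(1 + 4)))*(4*1) = (41*(-5*5))*4 = (41*(-25))*4 = -1025*4 = -4100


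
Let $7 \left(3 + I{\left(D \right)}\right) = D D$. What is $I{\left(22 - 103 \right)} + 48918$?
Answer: $\frac{348966}{7} \approx 49852.0$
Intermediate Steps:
$I{\left(D \right)} = -3 + \frac{D^{2}}{7}$ ($I{\left(D \right)} = -3 + \frac{D D}{7} = -3 + \frac{D^{2}}{7}$)
$I{\left(22 - 103 \right)} + 48918 = \left(-3 + \frac{\left(22 - 103\right)^{2}}{7}\right) + 48918 = \left(-3 + \frac{\left(-81\right)^{2}}{7}\right) + 48918 = \left(-3 + \frac{1}{7} \cdot 6561\right) + 48918 = \left(-3 + \frac{6561}{7}\right) + 48918 = \frac{6540}{7} + 48918 = \frac{348966}{7}$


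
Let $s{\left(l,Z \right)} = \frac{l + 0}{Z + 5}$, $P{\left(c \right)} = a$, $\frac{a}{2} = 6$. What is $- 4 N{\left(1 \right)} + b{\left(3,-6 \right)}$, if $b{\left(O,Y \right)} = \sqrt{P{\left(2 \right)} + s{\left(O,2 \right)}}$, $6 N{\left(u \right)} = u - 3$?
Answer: $\frac{4}{3} + \frac{\sqrt{609}}{7} \approx 4.8587$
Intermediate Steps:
$N{\left(u \right)} = - \frac{1}{2} + \frac{u}{6}$ ($N{\left(u \right)} = \frac{u - 3}{6} = \frac{-3 + u}{6} = - \frac{1}{2} + \frac{u}{6}$)
$a = 12$ ($a = 2 \cdot 6 = 12$)
$P{\left(c \right)} = 12$
$s{\left(l,Z \right)} = \frac{l}{5 + Z}$
$b{\left(O,Y \right)} = \sqrt{12 + \frac{O}{7}}$ ($b{\left(O,Y \right)} = \sqrt{12 + \frac{O}{5 + 2}} = \sqrt{12 + \frac{O}{7}}$)
$- 4 N{\left(1 \right)} + b{\left(3,-6 \right)} = - 4 \left(- \frac{1}{2} + \frac{1}{6} \cdot 1\right) + \frac{\sqrt{588 + 7 \cdot 3}}{7} = - 4 \left(- \frac{1}{2} + \frac{1}{6}\right) + \frac{\sqrt{588 + 21}}{7} = \left(-4\right) \left(- \frac{1}{3}\right) + \frac{\sqrt{609}}{7} = \frac{4}{3} + \frac{\sqrt{609}}{7}$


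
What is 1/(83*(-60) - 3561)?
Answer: -1/8541 ≈ -0.00011708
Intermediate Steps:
1/(83*(-60) - 3561) = 1/(-4980 - 3561) = 1/(-8541) = -1/8541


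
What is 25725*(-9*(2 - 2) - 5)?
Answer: -128625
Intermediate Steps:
25725*(-9*(2 - 2) - 5) = 25725*(-9*0 - 5) = 25725*(0 - 5) = 25725*(-5) = -128625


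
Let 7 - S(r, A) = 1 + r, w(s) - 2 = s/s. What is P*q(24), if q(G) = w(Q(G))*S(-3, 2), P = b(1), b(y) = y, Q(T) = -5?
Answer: 27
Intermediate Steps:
w(s) = 3 (w(s) = 2 + s/s = 2 + 1 = 3)
S(r, A) = 6 - r (S(r, A) = 7 - (1 + r) = 7 + (-1 - r) = 6 - r)
P = 1
q(G) = 27 (q(G) = 3*(6 - 1*(-3)) = 3*(6 + 3) = 3*9 = 27)
P*q(24) = 1*27 = 27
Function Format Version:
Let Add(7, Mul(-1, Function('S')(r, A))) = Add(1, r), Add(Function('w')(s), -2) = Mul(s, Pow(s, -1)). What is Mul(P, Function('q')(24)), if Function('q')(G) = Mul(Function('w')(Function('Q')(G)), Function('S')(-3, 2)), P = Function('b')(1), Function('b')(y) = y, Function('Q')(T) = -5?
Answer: 27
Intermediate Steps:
Function('w')(s) = 3 (Function('w')(s) = Add(2, Mul(s, Pow(s, -1))) = Add(2, 1) = 3)
Function('S')(r, A) = Add(6, Mul(-1, r)) (Function('S')(r, A) = Add(7, Mul(-1, Add(1, r))) = Add(7, Add(-1, Mul(-1, r))) = Add(6, Mul(-1, r)))
P = 1
Function('q')(G) = 27 (Function('q')(G) = Mul(3, Add(6, Mul(-1, -3))) = Mul(3, Add(6, 3)) = Mul(3, 9) = 27)
Mul(P, Function('q')(24)) = Mul(1, 27) = 27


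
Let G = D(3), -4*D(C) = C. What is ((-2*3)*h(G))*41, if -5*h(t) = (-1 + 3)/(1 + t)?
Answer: 1968/5 ≈ 393.60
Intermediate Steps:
D(C) = -C/4
G = -3/4 (G = -1/4*3 = -3/4 ≈ -0.75000)
h(t) = -2/(5*(1 + t)) (h(t) = -(-1 + 3)/(5*(1 + t)) = -2/(5*(1 + t)))
((-2*3)*h(G))*41 = ((-2*3)*(-2/(5 + 5*(-3/4))))*41 = -(-12)/(5 - 15/4)*41 = -(-12)/5/4*41 = -(-12)*4/5*41 = -6*(-8/5)*41 = (48/5)*41 = 1968/5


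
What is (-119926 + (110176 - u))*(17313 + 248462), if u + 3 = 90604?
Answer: -26670787025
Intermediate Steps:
u = 90601 (u = -3 + 90604 = 90601)
(-119926 + (110176 - u))*(17313 + 248462) = (-119926 + (110176 - 1*90601))*(17313 + 248462) = (-119926 + (110176 - 90601))*265775 = (-119926 + 19575)*265775 = -100351*265775 = -26670787025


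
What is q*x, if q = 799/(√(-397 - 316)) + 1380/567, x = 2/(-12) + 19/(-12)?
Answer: -115/27 + 5593*I*√713/2852 ≈ -4.2593 + 52.365*I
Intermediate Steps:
x = -7/4 (x = 2*(-1/12) + 19*(-1/12) = -⅙ - 19/12 = -7/4 ≈ -1.7500)
q = 460/189 - 799*I*√713/713 (q = 799/(√(-713)) + 1380*(1/567) = 799/((I*√713)) + 460/189 = 799*(-I*√713/713) + 460/189 = -799*I*√713/713 + 460/189 = 460/189 - 799*I*√713/713 ≈ 2.4339 - 29.923*I)
q*x = (460/189 - 799*I*√713/713)*(-7/4) = -115/27 + 5593*I*√713/2852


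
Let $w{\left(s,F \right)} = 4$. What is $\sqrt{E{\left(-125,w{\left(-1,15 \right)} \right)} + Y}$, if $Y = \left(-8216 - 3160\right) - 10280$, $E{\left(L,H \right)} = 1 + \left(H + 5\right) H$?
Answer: $i \sqrt{21619} \approx 147.03 i$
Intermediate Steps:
$E{\left(L,H \right)} = 1 + H \left(5 + H\right)$ ($E{\left(L,H \right)} = 1 + \left(5 + H\right) H = 1 + H \left(5 + H\right)$)
$Y = -21656$ ($Y = -11376 - 10280 = -21656$)
$\sqrt{E{\left(-125,w{\left(-1,15 \right)} \right)} + Y} = \sqrt{\left(1 + 4^{2} + 5 \cdot 4\right) - 21656} = \sqrt{\left(1 + 16 + 20\right) - 21656} = \sqrt{37 - 21656} = \sqrt{-21619} = i \sqrt{21619}$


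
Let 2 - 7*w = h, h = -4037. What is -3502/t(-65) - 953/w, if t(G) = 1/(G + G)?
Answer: 262684067/577 ≈ 4.5526e+5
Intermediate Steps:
t(G) = 1/(2*G)
w = 577 (w = 2/7 - 1/7*(-4037) = 2/7 + 4037/7 = 577)
-3502/t(-65) - 953/w = -3502/((1/2)/(-65)) - 953/577 = -3502/((1/2)*(-1/65)) - 953*1/577 = -3502/(-1/130) - 953/577 = -3502*(-130) - 953/577 = 455260 - 953/577 = 262684067/577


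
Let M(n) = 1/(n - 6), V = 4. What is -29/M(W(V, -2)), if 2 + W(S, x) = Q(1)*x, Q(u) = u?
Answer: 290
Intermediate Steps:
W(S, x) = -2 + x (W(S, x) = -2 + 1*x = -2 + x)
M(n) = 1/(-6 + n)
-29/M(W(V, -2)) = -29/(1/(-6 + (-2 - 2))) = -29/(1/(-6 - 4)) = -29/(1/(-10)) = -29/(-1/10) = -29*(-10) = 290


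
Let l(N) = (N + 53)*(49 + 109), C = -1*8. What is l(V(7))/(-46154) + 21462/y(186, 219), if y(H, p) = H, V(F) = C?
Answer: 82436224/715387 ≈ 115.23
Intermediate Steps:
C = -8
V(F) = -8
l(N) = 8374 + 158*N (l(N) = (53 + N)*158 = 8374 + 158*N)
l(V(7))/(-46154) + 21462/y(186, 219) = (8374 + 158*(-8))/(-46154) + 21462/186 = (8374 - 1264)*(-1/46154) + 21462*(1/186) = 7110*(-1/46154) + 3577/31 = -3555/23077 + 3577/31 = 82436224/715387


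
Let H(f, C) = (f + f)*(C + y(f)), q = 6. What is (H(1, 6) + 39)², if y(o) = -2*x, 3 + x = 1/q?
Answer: 34969/9 ≈ 3885.4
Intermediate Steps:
x = -17/6 (x = -3 + 1/6 = -3 + ⅙ = -17/6 ≈ -2.8333)
y(o) = 17/3 (y(o) = -2*(-17/6) = 17/3)
H(f, C) = 2*f*(17/3 + C) (H(f, C) = (f + f)*(C + 17/3) = (2*f)*(17/3 + C) = 2*f*(17/3 + C))
(H(1, 6) + 39)² = ((⅔)*1*(17 + 3*6) + 39)² = ((⅔)*1*(17 + 18) + 39)² = ((⅔)*1*35 + 39)² = (70/3 + 39)² = (187/3)² = 34969/9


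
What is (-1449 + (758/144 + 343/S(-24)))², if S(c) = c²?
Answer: 8530554321/4096 ≈ 2.0827e+6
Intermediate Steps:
(-1449 + (758/144 + 343/S(-24)))² = (-1449 + (758/144 + 343/((-24)²)))² = (-1449 + (758*(1/144) + 343/576))² = (-1449 + (379/72 + 343*(1/576)))² = (-1449 + (379/72 + 343/576))² = (-1449 + 375/64)² = (-92361/64)² = 8530554321/4096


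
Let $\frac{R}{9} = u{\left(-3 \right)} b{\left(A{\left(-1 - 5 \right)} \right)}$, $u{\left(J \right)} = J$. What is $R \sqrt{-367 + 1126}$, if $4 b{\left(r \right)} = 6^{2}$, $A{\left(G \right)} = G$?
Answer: $- 243 \sqrt{759} \approx -6694.6$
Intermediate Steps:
$b{\left(r \right)} = 9$ ($b{\left(r \right)} = \frac{6^{2}}{4} = \frac{1}{4} \cdot 36 = 9$)
$R = -243$ ($R = 9 \left(\left(-3\right) 9\right) = 9 \left(-27\right) = -243$)
$R \sqrt{-367 + 1126} = - 243 \sqrt{-367 + 1126} = - 243 \sqrt{759}$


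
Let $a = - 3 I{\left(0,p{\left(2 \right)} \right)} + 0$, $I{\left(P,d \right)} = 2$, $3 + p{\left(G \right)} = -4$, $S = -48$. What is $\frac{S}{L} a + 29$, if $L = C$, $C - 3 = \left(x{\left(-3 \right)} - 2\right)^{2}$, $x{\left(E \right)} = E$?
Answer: $\frac{275}{7} \approx 39.286$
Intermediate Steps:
$p{\left(G \right)} = -7$ ($p{\left(G \right)} = -3 - 4 = -7$)
$C = 28$ ($C = 3 + \left(-3 - 2\right)^{2} = 3 + \left(-5\right)^{2} = 3 + 25 = 28$)
$L = 28$
$a = -6$ ($a = \left(-3\right) 2 + 0 = -6 + 0 = -6$)
$\frac{S}{L} a + 29 = - \frac{48}{28} \left(-6\right) + 29 = \left(-48\right) \frac{1}{28} \left(-6\right) + 29 = \left(- \frac{12}{7}\right) \left(-6\right) + 29 = \frac{72}{7} + 29 = \frac{275}{7}$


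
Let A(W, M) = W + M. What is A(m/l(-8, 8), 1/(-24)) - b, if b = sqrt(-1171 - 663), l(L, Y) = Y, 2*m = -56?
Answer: -85/24 - I*sqrt(1834) ≈ -3.5417 - 42.825*I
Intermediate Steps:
m = -28 (m = (1/2)*(-56) = -28)
A(W, M) = M + W
b = I*sqrt(1834) (b = sqrt(-1834) = I*sqrt(1834) ≈ 42.825*I)
A(m/l(-8, 8), 1/(-24)) - b = (1/(-24) - 28/8) - I*sqrt(1834) = (-1/24 - 28*1/8) - I*sqrt(1834) = (-1/24 - 7/2) - I*sqrt(1834) = -85/24 - I*sqrt(1834)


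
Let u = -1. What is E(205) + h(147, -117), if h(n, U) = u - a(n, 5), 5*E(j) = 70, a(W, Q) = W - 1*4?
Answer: -130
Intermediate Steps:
a(W, Q) = -4 + W (a(W, Q) = W - 4 = -4 + W)
E(j) = 14 (E(j) = (⅕)*70 = 14)
h(n, U) = 3 - n (h(n, U) = -1 - (-4 + n) = -1 + (4 - n) = 3 - n)
E(205) + h(147, -117) = 14 + (3 - 1*147) = 14 + (3 - 147) = 14 - 144 = -130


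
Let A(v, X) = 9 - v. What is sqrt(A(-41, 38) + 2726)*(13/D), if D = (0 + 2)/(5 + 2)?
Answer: 91*sqrt(694) ≈ 2397.3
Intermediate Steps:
D = 2/7 ≈ 0.28571
sqrt(A(-41, 38) + 2726)*(13/D) = sqrt((9 - 1*(-41)) + 2726)*(13/(2/7)) = sqrt((9 + 41) + 2726)*(13*(7/2)) = sqrt(50 + 2726)*(91/2) = sqrt(2776)*(91/2) = (2*sqrt(694))*(91/2) = 91*sqrt(694)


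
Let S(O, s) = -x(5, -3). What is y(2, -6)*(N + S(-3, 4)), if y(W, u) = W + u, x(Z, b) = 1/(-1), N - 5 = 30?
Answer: -144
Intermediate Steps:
N = 35 (N = 5 + 30 = 35)
x(Z, b) = -1
S(O, s) = 1 (S(O, s) = -1*(-1) = 1)
y(2, -6)*(N + S(-3, 4)) = (2 - 6)*(35 + 1) = -4*36 = -144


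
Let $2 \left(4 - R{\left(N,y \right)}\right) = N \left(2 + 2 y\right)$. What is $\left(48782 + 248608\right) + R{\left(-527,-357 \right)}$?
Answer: $109782$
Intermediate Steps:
$R{\left(N,y \right)} = 4 - \frac{N \left(2 + 2 y\right)}{2}$
$\left(48782 + 248608\right) + R{\left(-527,-357 \right)} = \left(48782 + 248608\right) - \left(-531 + 188139\right) = 297390 + \left(4 + 527 - 188139\right) = 297390 - 187608 = 109782$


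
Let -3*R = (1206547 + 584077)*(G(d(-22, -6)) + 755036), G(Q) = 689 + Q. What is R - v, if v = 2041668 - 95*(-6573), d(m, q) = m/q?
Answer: -4059701658991/9 ≈ -4.5108e+11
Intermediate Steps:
R = -4059677664064/9 (R = -(1206547 + 584077)*((689 - 22/(-6)) + 755036)/3 = -1790624*((689 - 22*(-⅙)) + 755036)/3 = -1790624*((689 + 11/3) + 755036)/3 = -1790624*(2078/3 + 755036)/3 = -1790624*2267186/(3*3) = -⅓*4059677664064/3 = -4059677664064/9 ≈ -4.5108e+11)
v = 2666103 (v = 2041668 + 624435 = 2666103)
R - v = -4059677664064/9 - 1*2666103 = -4059677664064/9 - 2666103 = -4059701658991/9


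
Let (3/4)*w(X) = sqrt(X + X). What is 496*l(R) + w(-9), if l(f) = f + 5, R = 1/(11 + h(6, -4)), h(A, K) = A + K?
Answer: 32736/13 + 4*I*sqrt(2) ≈ 2518.2 + 5.6569*I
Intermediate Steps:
w(X) = 4*sqrt(2)*sqrt(X)/3 (w(X) = 4*sqrt(X + X)/3 = 4*sqrt(2*X)/3 = 4*(sqrt(2)*sqrt(X))/3 = 4*sqrt(2)*sqrt(X)/3)
R = 1/13 (R = 1/(11 + (6 - 4)) = 1/(11 + 2) = 1/13 ≈ 0.076923)
l(f) = 5 + f
496*l(R) + w(-9) = 496*(5 + 1/13) + 4*sqrt(2)*sqrt(-9)/3 = 496*(66/13) + 4*sqrt(2)*(3*I)/3 = 32736/13 + 4*I*sqrt(2)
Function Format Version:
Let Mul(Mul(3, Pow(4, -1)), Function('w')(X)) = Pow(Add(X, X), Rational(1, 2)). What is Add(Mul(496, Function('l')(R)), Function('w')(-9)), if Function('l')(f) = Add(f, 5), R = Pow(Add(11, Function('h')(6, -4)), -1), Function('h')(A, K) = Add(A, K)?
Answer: Add(Rational(32736, 13), Mul(4, I, Pow(2, Rational(1, 2)))) ≈ Add(2518.2, Mul(5.6569, I))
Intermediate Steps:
Function('w')(X) = Mul(Rational(4, 3), Pow(2, Rational(1, 2)), Pow(X, Rational(1, 2))) (Function('w')(X) = Mul(Rational(4, 3), Pow(Add(X, X), Rational(1, 2))) = Mul(Rational(4, 3), Pow(Mul(2, X), Rational(1, 2))) = Mul(Rational(4, 3), Mul(Pow(2, Rational(1, 2)), Pow(X, Rational(1, 2)))) = Mul(Rational(4, 3), Pow(2, Rational(1, 2)), Pow(X, Rational(1, 2))))
R = Rational(1, 13) (R = Pow(Add(11, Add(6, -4)), -1) = Pow(Add(11, 2), -1) = Pow(13, -1) = Rational(1, 13) ≈ 0.076923)
Function('l')(f) = Add(5, f)
Add(Mul(496, Function('l')(R)), Function('w')(-9)) = Add(Mul(496, Add(5, Rational(1, 13))), Mul(Rational(4, 3), Pow(2, Rational(1, 2)), Pow(-9, Rational(1, 2)))) = Add(Mul(496, Rational(66, 13)), Mul(Rational(4, 3), Pow(2, Rational(1, 2)), Mul(3, I))) = Add(Rational(32736, 13), Mul(4, I, Pow(2, Rational(1, 2))))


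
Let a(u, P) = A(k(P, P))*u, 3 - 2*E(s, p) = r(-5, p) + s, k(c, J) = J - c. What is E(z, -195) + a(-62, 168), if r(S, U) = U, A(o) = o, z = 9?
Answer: 189/2 ≈ 94.500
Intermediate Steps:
E(s, p) = 3/2 - p/2 - s/2 (E(s, p) = 3/2 - (p + s)/2 = 3/2 + (-p/2 - s/2) = 3/2 - p/2 - s/2)
a(u, P) = 0 (a(u, P) = (P - P)*u = 0*u = 0)
E(z, -195) + a(-62, 168) = (3/2 - ½*(-195) - ½*9) + 0 = (3/2 + 195/2 - 9/2) + 0 = 189/2 + 0 = 189/2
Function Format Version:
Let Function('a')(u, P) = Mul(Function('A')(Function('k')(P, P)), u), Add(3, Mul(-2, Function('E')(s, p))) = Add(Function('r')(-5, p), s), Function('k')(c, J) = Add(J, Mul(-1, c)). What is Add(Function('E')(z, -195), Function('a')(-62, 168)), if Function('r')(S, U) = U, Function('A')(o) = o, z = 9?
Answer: Rational(189, 2) ≈ 94.500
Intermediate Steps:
Function('E')(s, p) = Add(Rational(3, 2), Mul(Rational(-1, 2), p), Mul(Rational(-1, 2), s)) (Function('E')(s, p) = Add(Rational(3, 2), Mul(Rational(-1, 2), Add(p, s))) = Add(Rational(3, 2), Add(Mul(Rational(-1, 2), p), Mul(Rational(-1, 2), s))) = Add(Rational(3, 2), Mul(Rational(-1, 2), p), Mul(Rational(-1, 2), s)))
Function('a')(u, P) = 0 (Function('a')(u, P) = Mul(Add(P, Mul(-1, P)), u) = Mul(0, u) = 0)
Add(Function('E')(z, -195), Function('a')(-62, 168)) = Add(Add(Rational(3, 2), Mul(Rational(-1, 2), -195), Mul(Rational(-1, 2), 9)), 0) = Add(Add(Rational(3, 2), Rational(195, 2), Rational(-9, 2)), 0) = Add(Rational(189, 2), 0) = Rational(189, 2)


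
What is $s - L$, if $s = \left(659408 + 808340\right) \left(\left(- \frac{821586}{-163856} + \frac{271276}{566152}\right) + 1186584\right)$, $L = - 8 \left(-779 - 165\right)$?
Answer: $\frac{2524453727204792643261}{1449490658} \approx 1.7416 \cdot 10^{12}$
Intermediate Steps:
$L = 7552$ ($L = \left(-8\right) \left(-944\right) = 7552$)
$s = \frac{2524453738151346092477}{1449490658}$ ($s = 1467748 \left(\left(\left(-821586\right) \left(- \frac{1}{163856}\right) + 271276 \cdot \frac{1}{566152}\right) + 1186584\right) = 1467748 \left(\left(\frac{410793}{81928} + \frac{67819}{141538}\right) + 1186584\right) = 1467748 \left(\frac{31849547333}{5797962632} + 1186584\right) = 1467748 \cdot \frac{6879801541276421}{5797962632} = \frac{2524453738151346092477}{1449490658} \approx 1.7416 \cdot 10^{12}$)
$s - L = \frac{2524453738151346092477}{1449490658} - 7552 = \frac{2524453727204792643261}{1449490658}$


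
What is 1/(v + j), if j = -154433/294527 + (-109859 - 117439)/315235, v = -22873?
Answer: -92845218845/2123764318726486 ≈ -4.3717e-5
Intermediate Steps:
j = -115628084801/92845218845 (j = -154433*1/294527 - 227298*1/315235 = -154433/294527 - 227298/315235 = -115628084801/92845218845 ≈ -1.2454)
1/(v + j) = 1/(-22873 - 115628084801/92845218845) = 1/(-2123764318726486/92845218845) = -92845218845/2123764318726486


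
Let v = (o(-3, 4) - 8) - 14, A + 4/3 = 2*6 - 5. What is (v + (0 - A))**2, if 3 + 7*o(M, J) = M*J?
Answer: 391876/441 ≈ 888.61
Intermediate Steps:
A = 17/3 (A = -4/3 + (2*6 - 5) = -4/3 + (12 - 5) = -4/3 + 7 = 17/3 ≈ 5.6667)
o(M, J) = -3/7 + J*M/7 (o(M, J) = -3/7 + (M*J)/7 = -3/7 + (J*M)/7 = -3/7 + J*M/7)
v = -169/7 (v = ((-3/7 + (1/7)*4*(-3)) - 8) - 14 = ((-3/7 - 12/7) - 8) - 14 = (-15/7 - 8) - 14 = -71/7 - 14 = -169/7 ≈ -24.143)
(v + (0 - A))**2 = (-169/7 + (0 - 1*17/3))**2 = (-169/7 + (0 - 17/3))**2 = (-169/7 - 17/3)**2 = (-626/21)**2 = 391876/441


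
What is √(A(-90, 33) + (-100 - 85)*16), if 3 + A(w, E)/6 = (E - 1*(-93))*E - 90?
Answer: √21430 ≈ 146.39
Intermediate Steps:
A(w, E) = -558 + 6*E*(93 + E) (A(w, E) = -18 + 6*((E - 1*(-93))*E - 90) = -18 + 6*((E + 93)*E - 90) = -18 + 6*((93 + E)*E - 90) = -18 + 6*(E*(93 + E) - 90) = -18 + 6*(-90 + E*(93 + E)) = -18 + (-540 + 6*E*(93 + E)) = -558 + 6*E*(93 + E))
√(A(-90, 33) + (-100 - 85)*16) = √((-558 + 6*33² + 558*33) + (-100 - 85)*16) = √((-558 + 6*1089 + 18414) - 185*16) = √((-558 + 6534 + 18414) - 2960) = √(24390 - 2960) = √21430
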